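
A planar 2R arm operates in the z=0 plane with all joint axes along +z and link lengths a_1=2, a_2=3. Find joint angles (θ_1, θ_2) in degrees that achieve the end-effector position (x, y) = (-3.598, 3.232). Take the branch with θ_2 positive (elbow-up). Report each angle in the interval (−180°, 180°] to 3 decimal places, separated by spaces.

119.995 30.008

cos θ_2 = (23.3914−2²−3²)/(2·2·3) = 0.8660; θ_2 = 30.0084° (elbow-up)
β = atan2(3.2320,-3.5980) = 138.0674°; ψ = atan2(1.5004,4.5979) = 18.0726°
θ_1 = β − ψ = 119.9948°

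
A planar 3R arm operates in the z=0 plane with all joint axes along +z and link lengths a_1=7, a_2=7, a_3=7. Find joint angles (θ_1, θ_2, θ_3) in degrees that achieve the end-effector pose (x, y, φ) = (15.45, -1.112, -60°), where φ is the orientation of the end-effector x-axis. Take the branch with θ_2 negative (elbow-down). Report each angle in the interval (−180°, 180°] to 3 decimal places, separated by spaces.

44.997 -44.991 -60.006

wrist centre = target − a_3·(cos φ, sin φ) = (11.9500, 4.9502)
cos θ_2 = (167.3068−7²−7²)/(2·7·7) = 0.7072; θ_2 = -44.9915° (elbow-down)
β = atan2(4.9502,11.9500) = 22.5013°; ψ = atan2(-4.9490,11.9505) = -22.4957°
θ_1 = β − ψ = 44.9971°
θ_3 = φ − θ_1 − θ_2 = -60.0056° (wrapped to (-180°,180°])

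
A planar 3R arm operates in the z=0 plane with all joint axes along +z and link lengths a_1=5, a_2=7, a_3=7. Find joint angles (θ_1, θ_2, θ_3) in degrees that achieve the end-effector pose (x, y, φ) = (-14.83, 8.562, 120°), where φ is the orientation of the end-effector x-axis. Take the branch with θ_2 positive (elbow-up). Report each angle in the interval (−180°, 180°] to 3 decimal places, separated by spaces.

149.997 30.006 -60.003

wrist centre = target − a_3·(cos φ, sin φ) = (-11.3300, 2.4998)
cos θ_2 = (134.6180−5²−7²)/(2·5·7) = 0.8660; θ_2 = 30.0062° (elbow-up)
β = atan2(2.4998,-11.3300) = 167.5577°; ψ = atan2(3.5007,11.0618) = 17.5607°
θ_1 = β − ψ = 149.9971°
θ_3 = φ − θ_1 − θ_2 = -60.0033° (wrapped to (-180°,180°])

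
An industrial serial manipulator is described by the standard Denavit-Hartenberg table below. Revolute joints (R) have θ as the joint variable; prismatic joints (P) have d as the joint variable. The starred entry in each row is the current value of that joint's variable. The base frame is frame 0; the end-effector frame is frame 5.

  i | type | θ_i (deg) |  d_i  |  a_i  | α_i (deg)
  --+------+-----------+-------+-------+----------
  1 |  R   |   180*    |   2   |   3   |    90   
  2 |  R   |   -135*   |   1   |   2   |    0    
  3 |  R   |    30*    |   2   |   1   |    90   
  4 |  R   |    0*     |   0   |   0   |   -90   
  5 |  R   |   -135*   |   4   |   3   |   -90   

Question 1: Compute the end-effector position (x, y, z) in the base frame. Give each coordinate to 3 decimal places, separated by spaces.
0.173 7.000 2.218

after link 1: o_1 = (-3.0000, 0.0000, 2.0000)
after link 2: o_2 = (-1.5858, 1.0000, 0.5858)
after link 3: o_3 = (-1.3270, 3.0000, -0.3801)
after link 4: o_4 = (-1.3270, 3.0000, -0.3801)
after link 5: o_5 = (0.1730, 7.0000, 2.2179)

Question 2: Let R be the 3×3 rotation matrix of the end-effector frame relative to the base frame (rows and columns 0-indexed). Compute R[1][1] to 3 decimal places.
-1.000

End-effector y-axis (col 1 of R) = (-0.0000,-1.0000,-0.0000)
R[1][1] = -1.0000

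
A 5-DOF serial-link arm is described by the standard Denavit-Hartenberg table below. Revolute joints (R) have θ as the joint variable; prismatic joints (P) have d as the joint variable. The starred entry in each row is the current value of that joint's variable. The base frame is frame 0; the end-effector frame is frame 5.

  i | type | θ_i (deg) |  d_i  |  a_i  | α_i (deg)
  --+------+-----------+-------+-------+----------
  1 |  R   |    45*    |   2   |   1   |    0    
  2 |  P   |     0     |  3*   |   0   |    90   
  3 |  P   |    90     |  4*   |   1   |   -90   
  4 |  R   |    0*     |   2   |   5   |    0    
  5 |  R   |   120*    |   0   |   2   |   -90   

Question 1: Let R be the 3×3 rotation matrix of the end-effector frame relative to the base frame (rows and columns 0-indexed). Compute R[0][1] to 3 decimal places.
0.707

End-effector y-axis (col 1 of R) = (0.7071,0.7071,-0.0000)
R[0][1] = 0.7071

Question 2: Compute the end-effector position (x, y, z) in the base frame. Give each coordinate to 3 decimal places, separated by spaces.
0.897 -2.311 10.000

after link 1: o_1 = (0.7071, 0.7071, 2.0000)
after link 2: o_2 = (0.7071, 0.7071, 5.0000)
after link 3: o_3 = (3.5355, -2.1213, 6.0000)
after link 4: o_4 = (2.1213, -3.5355, 11.0000)
after link 5: o_5 = (0.8966, -2.3108, 10.0000)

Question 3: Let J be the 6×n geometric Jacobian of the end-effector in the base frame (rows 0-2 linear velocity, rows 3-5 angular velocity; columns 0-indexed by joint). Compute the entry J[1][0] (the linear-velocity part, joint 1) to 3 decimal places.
axis z_0 = ẑ; lever o_n−o_0 = (0.8966,-2.3108,10.0000)
cross product → J_v[:, 0] = (2.3108,0.8966,-0.0000)
J_ω[:, 0] = z_0
entry J[1][0] = 0.8966

0.897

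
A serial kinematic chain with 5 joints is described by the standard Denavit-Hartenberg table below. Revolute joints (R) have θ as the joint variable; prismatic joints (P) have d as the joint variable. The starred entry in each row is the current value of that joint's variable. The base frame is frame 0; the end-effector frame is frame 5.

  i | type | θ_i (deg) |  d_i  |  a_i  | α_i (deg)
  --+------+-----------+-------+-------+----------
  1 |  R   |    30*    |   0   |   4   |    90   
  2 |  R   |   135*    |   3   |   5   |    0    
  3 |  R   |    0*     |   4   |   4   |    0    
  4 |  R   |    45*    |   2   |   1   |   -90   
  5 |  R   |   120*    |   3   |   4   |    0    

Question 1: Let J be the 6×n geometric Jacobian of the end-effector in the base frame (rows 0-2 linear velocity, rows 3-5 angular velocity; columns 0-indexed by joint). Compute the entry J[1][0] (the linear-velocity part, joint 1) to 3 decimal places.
1.587

axis z_0 = ẑ; lever o_n−o_0 = (1.5867,-5.4762,3.3640)
cross product → J_v[:, 0] = (5.4762,1.5867,-0.0000)
J_ω[:, 0] = z_0
entry J[1][0] = 1.5867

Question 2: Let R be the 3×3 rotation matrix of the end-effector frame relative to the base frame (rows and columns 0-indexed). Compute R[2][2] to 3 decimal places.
-1.000

End-effector z-axis (col 2 of R) = (-0.0000,-0.0000,-1.0000)
R[2][2] = -1.0000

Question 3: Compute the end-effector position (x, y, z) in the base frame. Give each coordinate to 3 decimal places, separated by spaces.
after link 1: o_1 = (3.4641, 2.0000, 0.0000)
after link 2: o_2 = (1.9022, -2.3658, 3.5355)
after link 3: o_3 = (1.4527, -7.2442, 6.3640)
after link 4: o_4 = (1.5867, -9.4762, 6.3640)
after link 5: o_5 = (1.5867, -5.4762, 3.3640)

1.587 -5.476 3.364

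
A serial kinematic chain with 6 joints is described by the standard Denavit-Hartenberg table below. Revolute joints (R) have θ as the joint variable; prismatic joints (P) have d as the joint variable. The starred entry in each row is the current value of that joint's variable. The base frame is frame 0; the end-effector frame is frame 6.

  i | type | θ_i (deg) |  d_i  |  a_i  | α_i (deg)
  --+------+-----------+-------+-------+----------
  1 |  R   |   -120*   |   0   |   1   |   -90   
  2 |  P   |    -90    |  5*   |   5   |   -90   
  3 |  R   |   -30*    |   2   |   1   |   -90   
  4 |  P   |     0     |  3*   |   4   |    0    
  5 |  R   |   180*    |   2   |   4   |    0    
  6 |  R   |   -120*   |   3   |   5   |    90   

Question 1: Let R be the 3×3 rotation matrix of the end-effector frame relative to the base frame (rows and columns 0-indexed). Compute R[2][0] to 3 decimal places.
0.433

End-effector x-axis (col 0 of R) = (0.6495,0.6250,0.4330)
R[2][0] = 0.4330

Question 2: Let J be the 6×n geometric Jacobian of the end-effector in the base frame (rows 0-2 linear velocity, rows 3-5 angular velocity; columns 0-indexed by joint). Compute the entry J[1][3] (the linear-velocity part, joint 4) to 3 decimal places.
prismatic axis z_3 = (-0.7500,0.4330,0.5000)
J_v[:, 3] = z_3; J_ω[:, 3] = (0,0,0)
entry J[1][3] = 0.4330

0.433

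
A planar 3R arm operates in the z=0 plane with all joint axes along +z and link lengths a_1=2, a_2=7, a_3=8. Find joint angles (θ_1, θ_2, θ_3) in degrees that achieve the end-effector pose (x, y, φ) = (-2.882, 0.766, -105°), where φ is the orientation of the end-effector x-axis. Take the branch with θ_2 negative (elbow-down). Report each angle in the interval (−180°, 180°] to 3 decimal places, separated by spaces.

130.923 -45.007 169.085

wrist centre = target − a_3·(cos φ, sin φ) = (-0.8114, 8.4934)
cos θ_2 = (72.7964−2²−7²)/(2·2·7) = 0.7070; θ_2 = -45.0075° (elbow-down)
β = atan2(8.4934,-0.8114) = 95.4574°; ψ = atan2(-4.9504,6.9491) = -35.4653°
θ_1 = β − ψ = 130.9227°
θ_3 = φ − θ_1 − θ_2 = 169.0848° (wrapped to (-180°,180°])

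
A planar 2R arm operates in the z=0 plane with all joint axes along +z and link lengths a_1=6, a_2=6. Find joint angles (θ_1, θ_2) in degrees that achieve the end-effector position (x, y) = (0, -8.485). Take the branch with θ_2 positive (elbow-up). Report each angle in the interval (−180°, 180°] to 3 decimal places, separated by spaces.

-135.002 90.004

cos θ_2 = (71.9952−6²−6²)/(2·6·6) = -0.0001; θ_2 = 90.0038° (elbow-up)
β = atan2(-8.4850,0.0000) = -90.0000°; ψ = atan2(6.0000,5.9996) = 45.0019°
θ_1 = β − ψ = -135.0019°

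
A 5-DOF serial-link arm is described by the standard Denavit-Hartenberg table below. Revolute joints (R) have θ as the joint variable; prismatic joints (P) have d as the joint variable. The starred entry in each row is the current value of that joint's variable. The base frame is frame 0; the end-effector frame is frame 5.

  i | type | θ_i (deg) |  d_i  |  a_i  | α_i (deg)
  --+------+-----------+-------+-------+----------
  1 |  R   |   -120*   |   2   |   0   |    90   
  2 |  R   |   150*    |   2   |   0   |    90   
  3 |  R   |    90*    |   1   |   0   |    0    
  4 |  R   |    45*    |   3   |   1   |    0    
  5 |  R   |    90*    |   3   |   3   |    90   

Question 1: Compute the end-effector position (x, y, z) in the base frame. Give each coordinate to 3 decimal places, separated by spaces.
after link 1: o_1 = (0.0000, 0.0000, 2.0000)
after link 2: o_2 = (-1.7321, 1.0000, 2.0000)
after link 3: o_3 = (-1.9821, 0.5670, 2.8660)
after link 4: o_4 = (-3.6506, -0.9088, 5.1105)
after link 5: o_5 = (-3.4821, -4.8595, 6.6480)

-3.482 -4.860 6.648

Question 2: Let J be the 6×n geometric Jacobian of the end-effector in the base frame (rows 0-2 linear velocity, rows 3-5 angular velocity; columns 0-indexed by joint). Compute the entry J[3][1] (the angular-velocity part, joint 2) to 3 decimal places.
axis z_1 = (-0.8660,0.5000,0.0000); lever o_n−o_1 = (-3.4821,-4.8595,4.6480)
cross product → J_v[:, 1] = (2.3240,4.0253,5.9495)
J_ω[:, 1] = z_1
entry J[3][1] = -0.8660

-0.866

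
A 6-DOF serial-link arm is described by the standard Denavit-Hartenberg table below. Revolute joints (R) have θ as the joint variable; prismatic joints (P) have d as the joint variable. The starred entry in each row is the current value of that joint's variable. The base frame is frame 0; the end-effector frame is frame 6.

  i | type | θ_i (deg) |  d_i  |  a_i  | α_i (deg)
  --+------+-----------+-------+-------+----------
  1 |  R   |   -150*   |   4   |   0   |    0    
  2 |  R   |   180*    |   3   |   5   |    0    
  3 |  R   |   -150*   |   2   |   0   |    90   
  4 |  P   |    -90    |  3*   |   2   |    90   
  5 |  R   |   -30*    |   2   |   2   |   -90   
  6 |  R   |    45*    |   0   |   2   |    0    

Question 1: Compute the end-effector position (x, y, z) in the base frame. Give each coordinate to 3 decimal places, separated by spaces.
after link 1: o_1 = (0.0000, 0.0000, 4.0000)
after link 2: o_2 = (4.3301, 2.5000, 7.0000)
after link 3: o_3 = (4.3301, 2.5000, 9.0000)
after link 4: o_4 = (1.7321, 4.0000, 7.0000)
after link 5: o_5 = (3.5981, 5.2321, 5.2679)
after link 6: o_6 = (3.5033, 3.6538, 4.0432)

3.503 3.654 4.043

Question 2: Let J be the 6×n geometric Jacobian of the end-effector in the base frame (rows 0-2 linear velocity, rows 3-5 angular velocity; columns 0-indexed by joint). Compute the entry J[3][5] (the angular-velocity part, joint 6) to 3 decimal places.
-0.750

axis z_5 = (-0.7500,0.4330,-0.5000); lever o_n−o_5 = (-0.0947,-1.5783,-1.2247)
cross product → J_v[:, 5] = (-1.3195,-0.8712,1.2247)
J_ω[:, 5] = z_5
entry J[3][5] = -0.7500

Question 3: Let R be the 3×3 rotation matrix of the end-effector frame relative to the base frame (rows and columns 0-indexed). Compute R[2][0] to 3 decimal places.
End-effector x-axis (col 0 of R) = (-0.0474,-0.7891,-0.6124)
R[2][0] = -0.6124

-0.612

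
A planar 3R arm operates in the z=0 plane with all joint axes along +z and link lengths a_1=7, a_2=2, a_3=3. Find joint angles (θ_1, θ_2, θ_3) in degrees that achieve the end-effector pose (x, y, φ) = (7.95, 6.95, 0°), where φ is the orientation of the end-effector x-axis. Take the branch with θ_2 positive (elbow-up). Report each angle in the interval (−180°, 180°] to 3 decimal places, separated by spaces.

45.003 44.983 -89.986

wrist centre = target − a_3·(cos φ, sin φ) = (4.9500, 6.9500)
cos θ_2 = (72.8050−7²−2²)/(2·7·2) = 0.7073; θ_2 = 44.9826° (elbow-up)
β = atan2(6.9500,4.9500) = 54.5404°; ψ = atan2(1.4138,8.4146) = 9.5375°
θ_1 = β − ψ = 45.0029°
θ_3 = φ − θ_1 − θ_2 = -89.9855° (wrapped to (-180°,180°])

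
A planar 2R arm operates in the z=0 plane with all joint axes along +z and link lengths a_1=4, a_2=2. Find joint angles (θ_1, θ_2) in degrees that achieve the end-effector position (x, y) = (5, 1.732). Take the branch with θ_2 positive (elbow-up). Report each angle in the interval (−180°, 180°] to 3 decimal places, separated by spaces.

-0.001 60.001

cos θ_2 = (27.9998−4²−2²)/(2·4·2) = 0.5000; θ_2 = 60.0007° (elbow-up)
β = atan2(1.7320,5.0000) = 19.1061°; ψ = atan2(1.7321,5.0000) = 19.1068°
θ_1 = β − ψ = -0.0007°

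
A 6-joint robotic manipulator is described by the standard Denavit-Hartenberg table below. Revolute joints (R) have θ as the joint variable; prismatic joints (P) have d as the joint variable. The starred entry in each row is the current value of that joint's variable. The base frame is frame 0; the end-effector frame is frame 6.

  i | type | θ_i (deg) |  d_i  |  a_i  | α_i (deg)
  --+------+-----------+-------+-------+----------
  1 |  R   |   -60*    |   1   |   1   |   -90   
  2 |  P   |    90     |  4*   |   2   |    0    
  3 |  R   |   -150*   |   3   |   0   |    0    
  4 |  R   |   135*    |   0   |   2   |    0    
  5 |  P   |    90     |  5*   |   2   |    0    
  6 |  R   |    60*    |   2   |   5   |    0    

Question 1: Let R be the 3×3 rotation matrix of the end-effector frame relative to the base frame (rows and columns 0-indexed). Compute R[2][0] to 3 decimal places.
End-effector x-axis (col 0 of R) = (-0.3536,0.6124,0.7071)
R[2][0] = 0.7071

0.707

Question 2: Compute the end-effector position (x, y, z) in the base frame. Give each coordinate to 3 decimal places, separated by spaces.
10.149 10.421 0.086

after link 1: o_1 = (0.5000, -0.8660, 1.0000)
after link 2: o_2 = (3.9641, 1.1340, -1.0000)
after link 3: o_3 = (6.5622, 2.6340, -1.0000)
after link 4: o_4 = (6.8210, 2.1857, -2.9319)
after link 5: o_5 = (10.1852, 6.3587, -3.4495)
after link 6: o_6 = (10.1495, 10.4206, 0.0860)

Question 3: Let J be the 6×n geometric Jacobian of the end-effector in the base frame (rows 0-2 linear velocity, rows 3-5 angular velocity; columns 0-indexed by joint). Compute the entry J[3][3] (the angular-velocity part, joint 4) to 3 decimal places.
0.866

axis z_3 = (0.8660,0.5000,0.0000); lever o_n−o_3 = (3.5873,7.7866,1.0860)
cross product → J_v[:, 3] = (0.5430,-0.9405,4.9497)
J_ω[:, 3] = z_3
entry J[3][3] = 0.8660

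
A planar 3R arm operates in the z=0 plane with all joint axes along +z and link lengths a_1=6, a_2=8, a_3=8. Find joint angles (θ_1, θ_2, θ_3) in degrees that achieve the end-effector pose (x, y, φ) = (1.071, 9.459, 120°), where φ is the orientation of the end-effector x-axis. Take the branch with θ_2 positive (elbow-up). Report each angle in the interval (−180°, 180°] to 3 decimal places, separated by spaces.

-60.004 134.998 45.006

wrist centre = target − a_3·(cos φ, sin φ) = (5.0710, 2.5308)
cos θ_2 = (32.1200−6²−8²)/(2·6·8) = -0.7071; θ_2 = 134.9981° (elbow-up)
β = atan2(2.5308,5.0710) = 26.5225°; ψ = atan2(5.6570,0.3433) = 86.5269°
θ_1 = β − ψ = -60.0044°
θ_3 = φ − θ_1 − θ_2 = 45.0063° (wrapped to (-180°,180°])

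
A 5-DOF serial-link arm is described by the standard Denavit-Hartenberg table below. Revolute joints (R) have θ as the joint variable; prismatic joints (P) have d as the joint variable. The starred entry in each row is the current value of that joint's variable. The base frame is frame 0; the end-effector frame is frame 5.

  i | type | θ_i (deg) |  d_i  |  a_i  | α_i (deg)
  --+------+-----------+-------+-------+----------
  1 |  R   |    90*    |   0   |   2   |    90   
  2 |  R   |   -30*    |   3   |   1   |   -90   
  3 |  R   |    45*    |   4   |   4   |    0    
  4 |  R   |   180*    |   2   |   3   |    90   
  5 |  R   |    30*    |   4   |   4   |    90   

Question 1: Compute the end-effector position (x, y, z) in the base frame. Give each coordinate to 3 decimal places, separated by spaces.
after link 1: o_1 = (0.0000, 2.0000, 0.0000)
after link 2: o_2 = (3.0000, 2.8660, -0.5000)
after link 3: o_3 = (0.1716, 7.3155, 1.5499)
after link 4: o_4 = (2.2929, 6.4784, 4.3426)
after link 5: o_5 = (1.9140, 2.9076, 8.7136)

1.914 2.908 8.714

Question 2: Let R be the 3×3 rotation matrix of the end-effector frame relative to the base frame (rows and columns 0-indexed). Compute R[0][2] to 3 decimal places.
End-effector z-axis (col 2 of R) = (0.3536,-0.7392,-0.5732)
R[0][2] = 0.3536

0.354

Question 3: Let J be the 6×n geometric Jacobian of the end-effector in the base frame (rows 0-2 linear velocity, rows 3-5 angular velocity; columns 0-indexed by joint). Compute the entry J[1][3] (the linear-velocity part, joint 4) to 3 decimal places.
1.509

axis z_3 = (0.0000,0.5000,0.8660); lever o_n−o_3 = (1.7424,-4.4079,7.1637)
cross product → J_v[:, 3] = (7.3992,1.5089,-0.8712)
J_ω[:, 3] = z_3
entry J[1][3] = 1.5089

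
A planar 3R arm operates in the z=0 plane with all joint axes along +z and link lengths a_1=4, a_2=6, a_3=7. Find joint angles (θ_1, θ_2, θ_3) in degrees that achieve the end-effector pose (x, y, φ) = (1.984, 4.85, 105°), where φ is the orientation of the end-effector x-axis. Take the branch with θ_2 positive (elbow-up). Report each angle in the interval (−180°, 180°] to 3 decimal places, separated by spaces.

wrist centre = target − a_3·(cos φ, sin φ) = (3.7957, -1.9115)
cos θ_2 = (18.0614−4²−6²)/(2·4·6) = -0.7071; θ_2 = 134.9958° (elbow-up)
β = atan2(-1.9115,3.7957) = -26.7292°; ψ = atan2(4.2430,-0.2423) = 93.2688°
θ_1 = β − ψ = -119.9980°
θ_3 = φ − θ_1 − θ_2 = 90.0022° (wrapped to (-180°,180°])

-119.998 134.996 90.002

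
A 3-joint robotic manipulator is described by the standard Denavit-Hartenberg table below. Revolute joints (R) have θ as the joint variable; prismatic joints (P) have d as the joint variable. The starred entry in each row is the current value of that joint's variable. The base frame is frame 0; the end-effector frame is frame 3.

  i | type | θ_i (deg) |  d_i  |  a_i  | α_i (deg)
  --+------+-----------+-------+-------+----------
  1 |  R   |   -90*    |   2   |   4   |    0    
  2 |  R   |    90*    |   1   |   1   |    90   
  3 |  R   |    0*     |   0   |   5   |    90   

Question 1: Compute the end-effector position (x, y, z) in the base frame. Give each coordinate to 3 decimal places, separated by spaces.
6.000 -4.000 3.000

after link 1: o_1 = (0.0000, -4.0000, 2.0000)
after link 2: o_2 = (1.0000, -4.0000, 3.0000)
after link 3: o_3 = (6.0000, -4.0000, 3.0000)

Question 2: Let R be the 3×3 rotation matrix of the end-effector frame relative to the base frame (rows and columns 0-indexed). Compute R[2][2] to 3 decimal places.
-1.000

End-effector z-axis (col 2 of R) = (0.0000,-0.0000,-1.0000)
R[2][2] = -1.0000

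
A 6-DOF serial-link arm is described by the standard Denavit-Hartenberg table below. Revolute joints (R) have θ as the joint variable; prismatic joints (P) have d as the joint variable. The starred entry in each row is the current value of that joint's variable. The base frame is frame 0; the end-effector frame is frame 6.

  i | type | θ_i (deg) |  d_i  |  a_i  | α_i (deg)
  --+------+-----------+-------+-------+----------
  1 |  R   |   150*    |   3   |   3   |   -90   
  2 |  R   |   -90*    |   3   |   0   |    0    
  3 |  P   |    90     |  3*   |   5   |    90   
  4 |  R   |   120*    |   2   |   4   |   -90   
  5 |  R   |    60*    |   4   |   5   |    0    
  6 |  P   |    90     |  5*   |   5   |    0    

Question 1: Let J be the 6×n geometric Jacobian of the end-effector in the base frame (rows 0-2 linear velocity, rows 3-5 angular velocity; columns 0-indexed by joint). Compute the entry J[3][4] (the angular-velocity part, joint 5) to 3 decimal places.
axis z_4 = (1.0000,-0.0000,0.0000); lever o_n−o_4 = (9.0000,1.8301,-6.8301)
cross product → J_v[:, 4] = (0.0000,6.8301,1.8301)
J_ω[:, 4] = z_4
entry J[3][4] = 1.0000

1.000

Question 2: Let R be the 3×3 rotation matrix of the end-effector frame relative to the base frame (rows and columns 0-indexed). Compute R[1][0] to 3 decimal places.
End-effector x-axis (col 0 of R) = (0.0000,0.8660,-0.5000)
R[1][0] = 0.8660

0.866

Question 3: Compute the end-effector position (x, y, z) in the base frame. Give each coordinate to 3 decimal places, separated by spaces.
-0.928 -3.366 -1.830

after link 1: o_1 = (-2.5981, 1.5000, 3.0000)
after link 2: o_2 = (-4.0981, -1.0981, 3.0000)
after link 3: o_3 = (-9.9282, -1.1962, 3.0000)
after link 4: o_4 = (-9.9282, -5.1962, 5.0000)
after link 5: o_5 = (-5.9282, -7.6962, 0.6699)
after link 6: o_6 = (-0.9282, -3.3660, -1.8301)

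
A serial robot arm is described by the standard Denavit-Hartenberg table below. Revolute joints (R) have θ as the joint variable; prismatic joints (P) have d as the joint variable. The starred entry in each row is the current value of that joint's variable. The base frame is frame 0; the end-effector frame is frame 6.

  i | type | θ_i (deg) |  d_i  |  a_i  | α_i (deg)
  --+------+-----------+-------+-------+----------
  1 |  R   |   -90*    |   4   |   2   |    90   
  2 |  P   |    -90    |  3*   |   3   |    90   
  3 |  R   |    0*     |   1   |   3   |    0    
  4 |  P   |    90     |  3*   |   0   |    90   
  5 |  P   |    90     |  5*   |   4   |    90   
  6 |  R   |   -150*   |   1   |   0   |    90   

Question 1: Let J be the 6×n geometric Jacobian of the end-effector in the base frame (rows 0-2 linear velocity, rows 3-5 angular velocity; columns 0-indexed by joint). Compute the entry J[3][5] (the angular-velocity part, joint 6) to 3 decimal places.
-1.000

axis z_5 = (-1.0000,-0.0000,-0.0000); lever o_n−o_5 = (-1.0000,0.0000,0.0000)
cross product → J_v[:, 5] = (0.0000,0.0000,-0.0000)
J_ω[:, 5] = z_5
entry J[3][5] = -1.0000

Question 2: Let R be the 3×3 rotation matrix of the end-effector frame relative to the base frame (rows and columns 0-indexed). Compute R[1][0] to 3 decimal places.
End-effector x-axis (col 0 of R) = (0.0000,-0.8660,0.5000)
R[1][0] = -0.8660

-0.866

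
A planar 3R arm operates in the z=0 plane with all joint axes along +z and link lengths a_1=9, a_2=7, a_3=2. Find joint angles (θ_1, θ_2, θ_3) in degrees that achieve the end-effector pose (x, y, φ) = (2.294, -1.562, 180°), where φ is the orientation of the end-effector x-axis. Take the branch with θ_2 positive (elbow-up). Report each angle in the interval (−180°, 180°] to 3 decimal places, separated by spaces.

wrist centre = target − a_3·(cos φ, sin φ) = (4.2940, -1.5620)
cos θ_2 = (20.8783−9²−7²)/(2·9·7) = -0.8660; θ_2 = 150.0023° (elbow-up)
β = atan2(-1.5620,4.2940) = -19.9895°; ψ = atan2(3.4998,2.9377) = 49.9900°
θ_1 = β − ψ = -69.9796°
θ_3 = φ − θ_1 − θ_2 = 99.9773° (wrapped to (-180°,180°])

-69.980 150.002 99.977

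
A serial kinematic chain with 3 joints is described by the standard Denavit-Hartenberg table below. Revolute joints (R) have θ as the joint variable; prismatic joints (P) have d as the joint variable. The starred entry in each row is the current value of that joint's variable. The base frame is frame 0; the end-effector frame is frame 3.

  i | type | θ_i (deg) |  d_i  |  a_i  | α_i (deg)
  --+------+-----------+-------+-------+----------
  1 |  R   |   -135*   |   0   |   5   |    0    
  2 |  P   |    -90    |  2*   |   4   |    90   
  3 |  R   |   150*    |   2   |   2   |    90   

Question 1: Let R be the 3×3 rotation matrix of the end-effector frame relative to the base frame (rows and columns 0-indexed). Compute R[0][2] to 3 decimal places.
End-effector z-axis (col 2 of R) = (-0.3536,0.3536,0.8660)
R[0][2] = -0.3536

-0.354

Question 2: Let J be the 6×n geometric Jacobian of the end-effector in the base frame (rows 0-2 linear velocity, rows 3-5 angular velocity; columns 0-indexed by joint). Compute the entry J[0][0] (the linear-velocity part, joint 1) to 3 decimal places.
axis z_0 = ẑ; lever o_n−o_0 = (-3.7250,-0.5176,3.0000)
cross product → J_v[:, 0] = (0.5176,-3.7250,0.0000)
J_ω[:, 0] = z_0
entry J[0][0] = 0.5176

0.518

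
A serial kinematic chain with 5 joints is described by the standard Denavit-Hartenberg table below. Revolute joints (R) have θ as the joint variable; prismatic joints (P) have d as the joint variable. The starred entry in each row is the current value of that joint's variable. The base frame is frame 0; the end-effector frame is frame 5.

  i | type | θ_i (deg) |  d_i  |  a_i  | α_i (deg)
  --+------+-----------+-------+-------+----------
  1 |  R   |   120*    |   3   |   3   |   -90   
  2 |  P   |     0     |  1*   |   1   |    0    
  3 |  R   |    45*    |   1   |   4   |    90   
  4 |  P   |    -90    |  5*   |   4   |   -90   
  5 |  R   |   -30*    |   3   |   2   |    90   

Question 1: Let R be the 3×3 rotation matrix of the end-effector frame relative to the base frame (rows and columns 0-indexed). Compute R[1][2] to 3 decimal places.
End-effector z-axis (col 2 of R) = (-0.7392,0.2803,0.6124)
R[1][2] = 0.2803

0.280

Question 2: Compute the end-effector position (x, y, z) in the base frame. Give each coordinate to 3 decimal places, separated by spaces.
after link 1: o_1 = (-1.5000, 2.5981, 3.0000)
after link 2: o_2 = (-2.8660, 2.9641, 3.0000)
after link 3: o_3 = (-5.1463, 4.9136, 0.1716)
after link 4: o_4 = (-3.4499, 9.9755, 3.7071)
after link 5: o_5 = (-3.3641, 13.2910, 2.2929)

-3.364 13.291 2.293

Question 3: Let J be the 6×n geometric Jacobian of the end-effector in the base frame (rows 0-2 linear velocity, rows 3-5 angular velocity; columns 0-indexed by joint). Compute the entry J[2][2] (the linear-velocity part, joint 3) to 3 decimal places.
-9.192

axis z_2 = (-0.8660,-0.5000,0.0000); lever o_n−o_2 = (-0.4981,10.3269,-0.7071)
cross product → J_v[:, 2] = (0.3536,-0.6124,-9.1924)
J_ω[:, 2] = z_2
entry J[2][2] = -9.1924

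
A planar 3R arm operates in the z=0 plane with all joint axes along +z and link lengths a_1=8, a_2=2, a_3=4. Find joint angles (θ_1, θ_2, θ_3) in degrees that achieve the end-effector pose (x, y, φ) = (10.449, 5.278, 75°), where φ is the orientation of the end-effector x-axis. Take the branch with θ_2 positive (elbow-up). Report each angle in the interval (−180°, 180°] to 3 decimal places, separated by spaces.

wrist centre = target − a_3·(cos φ, sin φ) = (9.4137, 1.4143)
cos θ_2 = (90.6184−8²−2²)/(2·8·2) = 0.7068; θ_2 = 45.0227° (elbow-up)
β = atan2(1.4143,9.4137) = 8.5441°; ψ = atan2(1.4148,9.4137) = 8.5470°
θ_1 = β − ψ = -0.0029°
θ_3 = φ − θ_1 − θ_2 = 29.9802° (wrapped to (-180°,180°])

-0.003 45.023 29.980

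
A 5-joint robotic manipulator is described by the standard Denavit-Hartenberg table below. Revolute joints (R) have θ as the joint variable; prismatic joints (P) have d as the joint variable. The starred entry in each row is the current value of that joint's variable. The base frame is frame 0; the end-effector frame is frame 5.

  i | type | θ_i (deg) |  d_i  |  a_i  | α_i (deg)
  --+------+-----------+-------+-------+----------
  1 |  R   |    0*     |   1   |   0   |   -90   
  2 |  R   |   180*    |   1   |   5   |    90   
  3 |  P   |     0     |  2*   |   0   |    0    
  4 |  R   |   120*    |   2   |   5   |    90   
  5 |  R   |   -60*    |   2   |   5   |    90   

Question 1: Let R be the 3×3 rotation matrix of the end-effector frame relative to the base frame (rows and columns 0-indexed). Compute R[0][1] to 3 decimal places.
End-effector y-axis (col 1 of R) = (-0.8660,0.5000,-0.0000)
R[0][1] = -0.8660

-0.866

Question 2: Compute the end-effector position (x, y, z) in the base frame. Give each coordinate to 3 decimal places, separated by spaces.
-2.982 8.495 1.330

after link 1: o_1 = (0.0000, 0.0000, 1.0000)
after link 2: o_2 = (-5.0000, 1.0000, 1.0000)
after link 3: o_3 = (-5.0000, 1.0000, -1.0000)
after link 4: o_4 = (-2.5000, 5.3301, -3.0000)
after link 5: o_5 = (-2.9821, 8.4952, 1.3301)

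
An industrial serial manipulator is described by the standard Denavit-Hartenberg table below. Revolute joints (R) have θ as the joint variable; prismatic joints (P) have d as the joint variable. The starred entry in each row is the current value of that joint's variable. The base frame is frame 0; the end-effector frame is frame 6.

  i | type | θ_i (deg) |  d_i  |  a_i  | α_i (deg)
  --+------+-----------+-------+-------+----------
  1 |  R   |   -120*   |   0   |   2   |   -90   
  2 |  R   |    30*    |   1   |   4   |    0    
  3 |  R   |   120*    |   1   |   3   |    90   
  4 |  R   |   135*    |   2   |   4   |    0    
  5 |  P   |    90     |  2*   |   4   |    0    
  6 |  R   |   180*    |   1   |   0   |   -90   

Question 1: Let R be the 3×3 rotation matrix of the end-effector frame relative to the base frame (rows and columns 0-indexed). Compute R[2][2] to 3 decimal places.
End-effector z-axis (col 2 of R) = (0.3062,-0.8839,0.3536)
R[2][2] = 0.3536

0.354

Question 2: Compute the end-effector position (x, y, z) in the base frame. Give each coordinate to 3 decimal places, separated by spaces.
-3.400 -9.890 -5.002

after link 1: o_1 = (-1.0000, -1.7321, 0.0000)
after link 2: o_2 = (-1.8660, -5.2321, -2.0000)
after link 3: o_3 = (0.2990, -3.4821, -3.5000)
after link 4: o_4 = (1.0238, -7.8836, -3.8178)
after link 5: o_5 = (-3.1505, -9.4567, -4.1357)
after link 6: o_6 = (-3.4005, -9.8898, -5.0017)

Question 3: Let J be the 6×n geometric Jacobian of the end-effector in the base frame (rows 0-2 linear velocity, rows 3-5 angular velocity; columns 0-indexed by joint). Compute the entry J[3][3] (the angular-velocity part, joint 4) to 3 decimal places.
axis z_3 = (-0.2500,-0.4330,-0.8660); lever o_n−o_3 = (-3.6995,-6.4077,-1.5017)
cross product → J_v[:, 3] = (-4.8990,2.8284,-0.0000)
J_ω[:, 3] = z_3
entry J[3][3] = -0.2500

-0.250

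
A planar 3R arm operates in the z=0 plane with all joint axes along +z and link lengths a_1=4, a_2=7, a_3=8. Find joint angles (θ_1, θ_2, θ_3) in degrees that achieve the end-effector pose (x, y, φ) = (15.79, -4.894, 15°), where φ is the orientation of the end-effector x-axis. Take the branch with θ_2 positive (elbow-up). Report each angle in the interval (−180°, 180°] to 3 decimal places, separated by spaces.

wrist centre = target − a_3·(cos φ, sin φ) = (8.0626, -6.9646)
cos θ_2 = (113.5104−4²−7²)/(2·4·7) = 0.8663; θ_2 = 29.9734° (elbow-up)
β = atan2(-6.9646,8.0626) = -40.8208°; ψ = atan2(3.4972,10.0638) = 19.1624°
θ_1 = β − ψ = -59.9832°
θ_3 = φ − θ_1 − θ_2 = 45.0098° (wrapped to (-180°,180°])

-59.983 29.973 45.010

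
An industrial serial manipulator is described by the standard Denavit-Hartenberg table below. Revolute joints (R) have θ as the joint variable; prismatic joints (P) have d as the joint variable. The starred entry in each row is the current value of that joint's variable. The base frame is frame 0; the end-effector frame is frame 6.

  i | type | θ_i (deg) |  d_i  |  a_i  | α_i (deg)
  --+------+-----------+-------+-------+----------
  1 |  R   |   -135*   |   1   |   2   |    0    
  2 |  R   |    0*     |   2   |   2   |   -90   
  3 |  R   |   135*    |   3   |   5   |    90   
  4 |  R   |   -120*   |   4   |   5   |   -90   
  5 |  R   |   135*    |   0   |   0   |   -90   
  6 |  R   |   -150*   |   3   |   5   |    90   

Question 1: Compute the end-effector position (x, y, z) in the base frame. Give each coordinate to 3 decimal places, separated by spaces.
-7.723 -2.922 -6.460

after link 1: o_1 = (-1.4142, -1.4142, 1.0000)
after link 2: o_2 = (-2.8284, -2.8284, 3.0000)
after link 3: o_3 = (1.7929, -2.4497, -0.5355)
after link 4: o_4 = (-4.5190, -2.6379, -1.5962)
after link 5: o_5 = (-4.5190, -2.6379, -1.5962)
after link 6: o_6 = (-7.7230, -2.9222, -6.4597)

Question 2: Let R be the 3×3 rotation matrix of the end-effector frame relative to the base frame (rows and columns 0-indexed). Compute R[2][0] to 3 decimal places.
-0.523

End-effector x-axis (col 0 of R) = (-0.7945,0.3090,-0.5227)
R[2][0] = -0.5227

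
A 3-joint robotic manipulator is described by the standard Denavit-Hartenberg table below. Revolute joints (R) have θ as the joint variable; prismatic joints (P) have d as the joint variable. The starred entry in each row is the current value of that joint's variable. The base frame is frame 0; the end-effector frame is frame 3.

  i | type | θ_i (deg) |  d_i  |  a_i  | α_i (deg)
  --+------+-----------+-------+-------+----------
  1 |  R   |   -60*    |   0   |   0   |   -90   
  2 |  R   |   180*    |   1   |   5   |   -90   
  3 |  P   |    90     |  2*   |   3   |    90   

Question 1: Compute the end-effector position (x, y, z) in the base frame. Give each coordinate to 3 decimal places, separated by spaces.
after link 1: o_1 = (0.0000, 0.0000, 0.0000)
after link 2: o_2 = (-1.6340, 4.8301, -0.0000)
after link 3: o_3 = (-4.2321, 3.3301, 2.0000)

-4.232 3.330 2.000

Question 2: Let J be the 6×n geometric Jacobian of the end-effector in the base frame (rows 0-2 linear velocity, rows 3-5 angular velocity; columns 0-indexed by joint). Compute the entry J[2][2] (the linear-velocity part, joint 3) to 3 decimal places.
prismatic axis z_2 = (-0.0000,0.0000,1.0000)
J_v[:, 2] = z_2; J_ω[:, 2] = (0,0,0)
entry J[2][2] = 1.0000

1.000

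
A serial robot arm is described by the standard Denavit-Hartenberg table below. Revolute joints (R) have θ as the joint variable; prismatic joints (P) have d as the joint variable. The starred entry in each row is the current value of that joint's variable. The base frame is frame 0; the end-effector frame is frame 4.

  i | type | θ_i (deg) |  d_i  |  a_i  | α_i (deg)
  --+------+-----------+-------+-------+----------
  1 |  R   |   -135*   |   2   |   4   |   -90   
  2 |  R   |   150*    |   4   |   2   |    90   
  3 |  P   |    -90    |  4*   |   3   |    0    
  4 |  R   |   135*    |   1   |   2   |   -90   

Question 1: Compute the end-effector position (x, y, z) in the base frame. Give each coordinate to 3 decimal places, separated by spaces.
after link 1: o_1 = (-2.8284, -2.8284, 2.0000)
after link 2: o_2 = (1.2247, -4.4321, 1.0000)
after link 3: o_3 = (-2.3108, -3.7250, -2.4641)
after link 4: o_4 = (-0.7983, -4.2125, -4.0372)

-0.798 -4.213 -4.037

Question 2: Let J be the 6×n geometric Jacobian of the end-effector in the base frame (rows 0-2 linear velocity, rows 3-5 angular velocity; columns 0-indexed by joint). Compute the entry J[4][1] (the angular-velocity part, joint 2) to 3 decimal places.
axis z_1 = (0.7071,-0.7071,0.0000); lever o_n−o_1 = (2.0301,-1.3841,-6.0372)
cross product → J_v[:, 1] = (4.2690,4.2690,0.4568)
J_ω[:, 1] = z_1
entry J[4][1] = -0.7071

-0.707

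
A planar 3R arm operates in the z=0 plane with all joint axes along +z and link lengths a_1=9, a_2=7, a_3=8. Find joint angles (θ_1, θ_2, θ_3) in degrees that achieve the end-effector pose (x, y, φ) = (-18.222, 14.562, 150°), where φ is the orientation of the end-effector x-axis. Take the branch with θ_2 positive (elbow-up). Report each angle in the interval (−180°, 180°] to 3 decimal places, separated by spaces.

123.831 30.012 -3.843

wrist centre = target − a_3·(cos φ, sin φ) = (-11.2938, 10.5620)
cos θ_2 = (239.1057−9²−7²)/(2·9·7) = 0.8659; θ_2 = 30.0123° (elbow-up)
β = atan2(10.5620,-11.2938) = 136.9177°; ψ = atan2(3.5013,15.0614) = 13.0870°
θ_1 = β − ψ = 123.8307°
θ_3 = φ − θ_1 − θ_2 = -3.8430° (wrapped to (-180°,180°])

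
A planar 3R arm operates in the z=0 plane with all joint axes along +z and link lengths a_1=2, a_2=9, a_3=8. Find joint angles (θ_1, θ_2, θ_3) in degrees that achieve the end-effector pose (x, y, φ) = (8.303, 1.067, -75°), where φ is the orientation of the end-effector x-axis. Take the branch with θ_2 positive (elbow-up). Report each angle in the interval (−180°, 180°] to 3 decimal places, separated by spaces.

wrist centre = target − a_3·(cos φ, sin φ) = (6.2324, 8.7944)
cos θ_2 = (116.1850−2²−9²)/(2·2·9) = 0.8662; θ_2 = 29.9743° (elbow-up)
β = atan2(8.7944,6.2324) = 54.6754°; ψ = atan2(4.4965,9.7962) = 24.6552°
θ_1 = β − ψ = 30.0202°
θ_3 = φ − θ_1 − θ_2 = -134.9945° (wrapped to (-180°,180°])

30.020 29.974 -134.994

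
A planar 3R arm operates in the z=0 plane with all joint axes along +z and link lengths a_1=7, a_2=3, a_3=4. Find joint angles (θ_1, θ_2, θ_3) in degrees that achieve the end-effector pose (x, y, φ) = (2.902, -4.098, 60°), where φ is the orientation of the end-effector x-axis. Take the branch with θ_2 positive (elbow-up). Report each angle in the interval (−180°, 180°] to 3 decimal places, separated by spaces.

-106.397 90.001 76.395

wrist centre = target − a_3·(cos φ, sin φ) = (0.9020, -7.5621)
cos θ_2 = (57.9990−7²−3²)/(2·7·3) = -0.0000; θ_2 = 90.0014° (elbow-up)
β = atan2(-7.5621,0.9020) = -83.1980°; ψ = atan2(3.0000,6.9999) = 23.1988°
θ_1 = β − ψ = -106.3968°
θ_3 = φ − θ_1 − θ_2 = 76.3954° (wrapped to (-180°,180°])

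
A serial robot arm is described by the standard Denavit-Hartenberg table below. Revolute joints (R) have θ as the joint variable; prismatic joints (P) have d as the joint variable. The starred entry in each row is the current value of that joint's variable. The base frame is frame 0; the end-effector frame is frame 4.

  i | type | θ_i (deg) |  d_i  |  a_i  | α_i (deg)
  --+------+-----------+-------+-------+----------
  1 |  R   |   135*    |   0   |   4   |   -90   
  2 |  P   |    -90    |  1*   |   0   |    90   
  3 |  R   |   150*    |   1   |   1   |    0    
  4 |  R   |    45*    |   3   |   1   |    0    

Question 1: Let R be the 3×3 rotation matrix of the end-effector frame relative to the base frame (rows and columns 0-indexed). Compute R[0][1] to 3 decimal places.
0.683

End-effector y-axis (col 1 of R) = (0.6830,0.6830,0.2588)
R[0][1] = 0.6830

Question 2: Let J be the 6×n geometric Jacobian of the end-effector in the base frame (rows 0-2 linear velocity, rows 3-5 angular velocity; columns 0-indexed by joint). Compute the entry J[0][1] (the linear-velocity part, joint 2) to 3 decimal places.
prismatic axis z_1 = (-0.7071,-0.7071,0.0000)
J_v[:, 1] = z_1; J_ω[:, 1] = (0,0,0)
entry J[0][1] = -0.7071

-0.707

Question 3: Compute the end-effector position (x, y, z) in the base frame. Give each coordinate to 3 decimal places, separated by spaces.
-0.878 -0.878 -1.832

after link 1: o_1 = (-2.8284, 2.8284, 0.0000)
after link 2: o_2 = (-3.5355, 2.1213, 0.0000)
after link 3: o_3 = (-3.1820, 1.0607, -0.8660)
after link 4: o_4 = (-0.8776, -0.8776, -1.8320)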